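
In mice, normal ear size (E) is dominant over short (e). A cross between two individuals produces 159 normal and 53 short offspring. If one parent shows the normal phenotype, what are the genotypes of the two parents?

Observed offspring: 159 normal, 53 short
The observed ratio simplifies to 3:1. Short (ee) offspring appear, so each parent must contribute one e allele. The parent stated to show normal carries E, so it is Ee. The other parent is then either Ee or ee: Ee × ee would give a 1:1 split, whereas Ee × Ee gives 3:1 — matching the data. So both parents are heterozygous (Ee × Ee).
Parent genotypes: Ee × Ee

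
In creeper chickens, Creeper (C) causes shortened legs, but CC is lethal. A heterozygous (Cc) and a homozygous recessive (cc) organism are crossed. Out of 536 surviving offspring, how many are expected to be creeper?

Cross: Cc × cc
Punnett square offspring (before lethality): 2 Cc, 2 cc
No CC offspring are produced in this cross.
creeper: 2 out of 4 → fraction 1/2
Expected count = 1/2 × 536 = 268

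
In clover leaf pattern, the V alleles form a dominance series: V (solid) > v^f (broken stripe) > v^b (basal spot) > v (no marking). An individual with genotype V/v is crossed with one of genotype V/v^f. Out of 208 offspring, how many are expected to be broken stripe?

Cross: V/v × V/v^f
Allele dominance: V > v^f > v^b > v
Offspring genotypes: 1 V/V, 1 V/v^f, 1 V/v, 1 v^f/v
Phenotype counts: 3 solid, 1 broken stripe
broken stripe: 1 out of 4 → fraction 1/4
Expected count = 1/4 × 208 = 52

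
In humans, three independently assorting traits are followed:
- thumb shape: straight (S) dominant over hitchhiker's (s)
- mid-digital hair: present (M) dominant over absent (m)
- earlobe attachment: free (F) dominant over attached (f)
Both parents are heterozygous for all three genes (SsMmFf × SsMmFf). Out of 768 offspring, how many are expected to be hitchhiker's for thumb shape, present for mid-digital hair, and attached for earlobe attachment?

Trihybrid cross: SsMmFf × SsMmFf
Each trait segregates independently with a 3:1 phenotypic ratio, so each gene contributes 3/4 (dominant) or 1/4 (recessive).
Target: hitchhiker's (thumb shape), present (mid-digital hair), attached (earlobe attachment)
Probability = product of independent per-trait probabilities
= 1/4 × 3/4 × 1/4 = 3/64
Expected count = 3/64 × 768 = 36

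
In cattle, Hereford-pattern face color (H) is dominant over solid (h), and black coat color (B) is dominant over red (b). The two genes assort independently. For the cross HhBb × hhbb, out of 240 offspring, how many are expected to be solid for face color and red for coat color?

Dihybrid cross HhBb × hhbb — consider each gene separately:
face color: Hh × hh → 2 Hh, 2 hh → 2 H_ : 2 hh (out of 4)
coat color: Bb × bb → 2 Bb, 2 bb → 2 B_ : 2 bb (out of 4)
Looking for: solid (hh) and red (bb)
P(solid) = 2/4, P(red) = 2/4
P(both) = 2/4 × 2/4 = 4/16 = 1/4
Expected count = 1/4 × 240 = 60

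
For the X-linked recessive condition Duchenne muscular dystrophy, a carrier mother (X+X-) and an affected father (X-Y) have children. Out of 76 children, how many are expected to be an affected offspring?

Cross: X+X- × X-Y
Offspring: 1 X+X-, 1 X+Y, 1 X-X-, 1 X-Y
Probability of an affected offspring: 2/4 = 1/2
Expected count = 1/2 × 76 = 38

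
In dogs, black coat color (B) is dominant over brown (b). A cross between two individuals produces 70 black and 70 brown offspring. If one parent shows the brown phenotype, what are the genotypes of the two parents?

Observed offspring: 70 black, 70 brown
The observed ratio simplifies to 1:1. One parent shows brown, so its genotype must be bb. A 1:1 offspring split requires the other parent to be heterozygous (Bb).
Parent genotypes: bb × Bb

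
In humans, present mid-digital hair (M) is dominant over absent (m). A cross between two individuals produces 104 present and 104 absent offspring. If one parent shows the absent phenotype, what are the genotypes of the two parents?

Observed offspring: 104 present, 104 absent
The observed ratio simplifies to 1:1. One parent shows absent, so its genotype must be mm. A 1:1 offspring split requires the other parent to be heterozygous (Mm).
Parent genotypes: mm × Mm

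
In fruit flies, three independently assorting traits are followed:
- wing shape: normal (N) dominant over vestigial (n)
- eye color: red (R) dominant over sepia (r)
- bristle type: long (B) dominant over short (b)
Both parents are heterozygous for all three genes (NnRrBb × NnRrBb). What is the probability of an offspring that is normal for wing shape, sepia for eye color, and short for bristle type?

Trihybrid cross: NnRrBb × NnRrBb
Each trait segregates independently with a 3:1 phenotypic ratio, so each gene contributes 3/4 (dominant) or 1/4 (recessive).
Target: normal (wing shape), sepia (eye color), short (bristle type)
Probability = product of independent per-trait probabilities
= 3/4 × 1/4 × 1/4 = 3/64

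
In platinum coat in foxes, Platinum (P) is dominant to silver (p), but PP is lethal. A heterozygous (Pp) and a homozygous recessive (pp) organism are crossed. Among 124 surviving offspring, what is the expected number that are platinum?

Cross: Pp × pp
Punnett square offspring (before lethality): 2 Pp, 2 pp
No PP offspring are produced in this cross.
platinum: 2 out of 4 → fraction 1/2
Expected count = 1/2 × 124 = 62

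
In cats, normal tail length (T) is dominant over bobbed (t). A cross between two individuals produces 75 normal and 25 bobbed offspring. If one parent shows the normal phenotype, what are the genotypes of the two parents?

Observed offspring: 75 normal, 25 bobbed
The observed ratio simplifies to 3:1. Bobbed (tt) offspring appear, so each parent must contribute one t allele. The parent stated to show normal carries T, so it is Tt. The other parent is then either Tt or tt: Tt × tt would give a 1:1 split, whereas Tt × Tt gives 3:1 — matching the data. So both parents are heterozygous (Tt × Tt).
Parent genotypes: Tt × Tt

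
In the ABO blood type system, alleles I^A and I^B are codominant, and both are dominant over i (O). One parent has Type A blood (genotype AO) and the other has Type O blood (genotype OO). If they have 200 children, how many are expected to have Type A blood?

Cross: AO × OO
Possible offspring genotypes: 2 AO, 2 OO
Blood type counts: 2 Type A, 2 Type O
Probability of Type A: 2/4 = 1/2
Expected count = 1/2 × 200 = 100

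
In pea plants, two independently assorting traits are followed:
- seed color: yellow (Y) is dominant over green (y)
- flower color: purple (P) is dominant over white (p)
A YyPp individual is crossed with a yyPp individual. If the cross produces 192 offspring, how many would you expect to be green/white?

Dihybrid cross YyPp × yyPp — consider each gene separately:
seed color: Yy × yy → 2 Yy, 2 yy → 2 Y_ : 2 yy (out of 4)
flower color: Pp × Pp → 1 PP, 2 Pp, 1 pp → 3 P_ : 1 pp (out of 4)
Combine (counts out of 4 × 4 = 16): yellow/purple (Y_P_) = 2×3 = 6; yellow/white (Y_pp) = 2×1 = 2; green/purple (yyP_) = 2×3 = 6; green/white (yypp) = 2×1 = 2
Phenotype counts (out of 16): 6 yellow/purple, 2 yellow/white, 6 green/purple, 2 green/white
green/white: 2 out of 16 → fraction 1/8
Expected count = 1/8 × 192 = 24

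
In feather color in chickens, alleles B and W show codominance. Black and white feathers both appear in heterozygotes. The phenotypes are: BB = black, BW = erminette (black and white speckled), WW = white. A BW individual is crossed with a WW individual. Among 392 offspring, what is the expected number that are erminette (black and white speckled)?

Punnett square for BW × WW:
Offspring genotypes: 2 BW, 2 WW
Phenotype counts: 2 erminette (black and white speckled), 2 white
erminette (black and white speckled): 2 out of 4 → fraction 1/2
Expected count = 1/2 × 392 = 196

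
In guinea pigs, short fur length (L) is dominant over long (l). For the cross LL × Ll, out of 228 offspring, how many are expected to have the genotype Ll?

Punnett square for LL × Ll:
Offspring genotypes: 2 LL, 2 Ll
Total offspring: 4
Count with target: 2
Probability: 2/4 = 1/2
Expected count = 1/2 × 228 = 114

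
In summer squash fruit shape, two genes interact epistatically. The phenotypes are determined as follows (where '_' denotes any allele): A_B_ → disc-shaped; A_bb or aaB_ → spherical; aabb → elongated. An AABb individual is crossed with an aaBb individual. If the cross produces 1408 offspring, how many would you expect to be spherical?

Cross: AABb × aaBb — consider each gene separately:
A gene: AA × aa → 4 Aa → 4 A_ (out of 4)
B gene: Bb × Bb → 1 BB, 2 Bb, 1 bb → 3 B_ : 1 bb (out of 4)
Genotype classes (out of 4 × 4 = 16): A_B_ = 4×3 = 12; A_bb = 4×1 = 4
Apply the phenotype rules: A_B_ (12) → disc-shaped; A_bb (4) → spherical
Phenotype counts (out of 16): 12 disc-shaped, 4 spherical
spherical: 4 out of 16 → fraction 1/4
Expected count = 1/4 × 1408 = 352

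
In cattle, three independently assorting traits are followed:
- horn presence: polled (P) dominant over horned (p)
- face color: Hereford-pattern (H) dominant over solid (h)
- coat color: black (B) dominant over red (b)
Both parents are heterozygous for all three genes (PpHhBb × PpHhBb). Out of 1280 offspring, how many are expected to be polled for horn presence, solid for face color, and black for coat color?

Trihybrid cross: PpHhBb × PpHhBb
Each trait segregates independently with a 3:1 phenotypic ratio, so each gene contributes 3/4 (dominant) or 1/4 (recessive).
Target: polled (horn presence), solid (face color), black (coat color)
Probability = product of independent per-trait probabilities
= 3/4 × 1/4 × 3/4 = 9/64
Expected count = 9/64 × 1280 = 180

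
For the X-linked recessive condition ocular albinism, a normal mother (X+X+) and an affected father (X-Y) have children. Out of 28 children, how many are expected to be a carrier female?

Cross: X+X+ × X-Y
Offspring: 2 X+X-, 2 X+Y
Probability of a carrier female: 2/4 = 1/2
Expected count = 1/2 × 28 = 14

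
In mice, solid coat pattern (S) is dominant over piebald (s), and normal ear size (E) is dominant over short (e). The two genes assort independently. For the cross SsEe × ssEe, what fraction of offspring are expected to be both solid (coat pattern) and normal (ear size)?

Dihybrid cross SsEe × ssEe — consider each gene separately:
coat pattern: Ss × ss → 2 Ss, 2 ss → 2 S_ : 2 ss (out of 4)
ear size: Ee × Ee → 1 EE, 2 Ee, 1 ee → 3 E_ : 1 ee (out of 4)
Looking for: solid (S_) and normal (E_)
P(solid) = 2/4, P(normal) = 3/4
P(both) = 2/4 × 3/4 = 6/16 = 3/8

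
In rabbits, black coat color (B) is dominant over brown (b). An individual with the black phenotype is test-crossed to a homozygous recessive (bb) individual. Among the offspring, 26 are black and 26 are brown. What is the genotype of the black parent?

Test cross: ? × bb
Offspring: 26 black, 26 brown — approximately 1:1.
A 1:1 ratio in a test cross indicates the unknown parent is heterozygous (Bb).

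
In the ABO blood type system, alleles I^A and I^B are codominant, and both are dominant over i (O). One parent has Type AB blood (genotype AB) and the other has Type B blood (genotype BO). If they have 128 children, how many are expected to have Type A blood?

Cross: AB × BO
Possible offspring genotypes: 1 AB, 1 AO, 1 BB, 1 BO
Blood type counts: 1 Type AB, 1 Type A, 2 Type B
Probability of Type A: 1/4
Expected count = 1/4 × 128 = 32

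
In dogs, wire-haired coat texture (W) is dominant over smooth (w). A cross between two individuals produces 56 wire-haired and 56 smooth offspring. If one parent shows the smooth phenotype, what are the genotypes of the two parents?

Observed offspring: 56 wire-haired, 56 smooth
The observed ratio simplifies to 1:1. One parent shows smooth, so its genotype must be ww. A 1:1 offspring split requires the other parent to be heterozygous (Ww).
Parent genotypes: ww × Ww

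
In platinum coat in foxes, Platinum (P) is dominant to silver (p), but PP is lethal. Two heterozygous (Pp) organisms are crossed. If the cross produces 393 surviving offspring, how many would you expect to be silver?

Cross: Pp × Pp
Punnett square offspring (before lethality): 1 PP, 2 Pp, 1 pp
The PP genotype is lethal (embryos die); surviving offspring: 2 Pp, 1 pp
silver: 1 out of 3 → fraction 1/3
Expected count = 1/3 × 393 = 131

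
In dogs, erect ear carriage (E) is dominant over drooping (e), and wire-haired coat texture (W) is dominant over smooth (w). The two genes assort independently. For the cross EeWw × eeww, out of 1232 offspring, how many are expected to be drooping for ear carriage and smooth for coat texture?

Dihybrid cross EeWw × eeww — consider each gene separately:
ear carriage: Ee × ee → 2 Ee, 2 ee → 2 E_ : 2 ee (out of 4)
coat texture: Ww × ww → 2 Ww, 2 ww → 2 W_ : 2 ww (out of 4)
Looking for: drooping (ee) and smooth (ww)
P(drooping) = 2/4, P(smooth) = 2/4
P(both) = 2/4 × 2/4 = 4/16 = 1/4
Expected count = 1/4 × 1232 = 308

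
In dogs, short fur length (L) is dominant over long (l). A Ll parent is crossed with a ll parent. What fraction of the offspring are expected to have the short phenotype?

Punnett square for Ll × ll:
Offspring genotypes: 2 Ll, 2 ll
Total offspring: 4
Count with target: 2
Probability: 2/4 = 1/2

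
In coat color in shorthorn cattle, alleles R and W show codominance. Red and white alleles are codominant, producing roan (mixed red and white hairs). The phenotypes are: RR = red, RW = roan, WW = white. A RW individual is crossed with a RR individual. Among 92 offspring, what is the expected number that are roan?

Punnett square for RW × RR:
Offspring genotypes: 2 RR, 2 RW
Phenotype counts: 2 red, 2 roan
roan: 2 out of 4 → fraction 1/2
Expected count = 1/2 × 92 = 46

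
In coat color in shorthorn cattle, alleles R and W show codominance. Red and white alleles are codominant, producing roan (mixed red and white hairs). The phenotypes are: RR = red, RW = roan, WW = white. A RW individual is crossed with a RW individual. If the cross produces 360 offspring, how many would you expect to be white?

Punnett square for RW × RW:
Offspring genotypes: 1 RR, 2 RW, 1 WW
Phenotype counts: 1 red, 2 roan, 1 white
white: 1 out of 4 → fraction 1/4
Expected count = 1/4 × 360 = 90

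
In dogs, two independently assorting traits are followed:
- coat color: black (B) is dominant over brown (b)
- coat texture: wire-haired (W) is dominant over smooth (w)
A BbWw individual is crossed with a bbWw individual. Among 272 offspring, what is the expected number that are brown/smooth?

Dihybrid cross BbWw × bbWw — consider each gene separately:
coat color: Bb × bb → 2 Bb, 2 bb → 2 B_ : 2 bb (out of 4)
coat texture: Ww × Ww → 1 WW, 2 Ww, 1 ww → 3 W_ : 1 ww (out of 4)
Combine (counts out of 4 × 4 = 16): black/wire-haired (B_W_) = 2×3 = 6; black/smooth (B_ww) = 2×1 = 2; brown/wire-haired (bbW_) = 2×3 = 6; brown/smooth (bbww) = 2×1 = 2
Phenotype counts (out of 16): 6 black/wire-haired, 2 black/smooth, 6 brown/wire-haired, 2 brown/smooth
brown/smooth: 2 out of 16 → fraction 1/8
Expected count = 1/8 × 272 = 34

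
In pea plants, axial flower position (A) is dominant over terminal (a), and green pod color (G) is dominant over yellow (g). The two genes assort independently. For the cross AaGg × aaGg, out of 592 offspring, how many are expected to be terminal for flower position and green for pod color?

Dihybrid cross AaGg × aaGg — consider each gene separately:
flower position: Aa × aa → 2 Aa, 2 aa → 2 A_ : 2 aa (out of 4)
pod color: Gg × Gg → 1 GG, 2 Gg, 1 gg → 3 G_ : 1 gg (out of 4)
Looking for: terminal (aa) and green (G_)
P(terminal) = 2/4, P(green) = 3/4
P(both) = 2/4 × 3/4 = 6/16 = 3/8
Expected count = 3/8 × 592 = 222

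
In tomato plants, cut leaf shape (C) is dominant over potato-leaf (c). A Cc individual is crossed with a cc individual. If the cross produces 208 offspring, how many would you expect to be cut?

Punnett square for Cc × cc:
Offspring genotypes: 2 Cc, 2 cc
cut: 2, potato-leaf: 2
cut: 2 out of 4 → fraction 1/2
Expected count = 1/2 × 208 = 104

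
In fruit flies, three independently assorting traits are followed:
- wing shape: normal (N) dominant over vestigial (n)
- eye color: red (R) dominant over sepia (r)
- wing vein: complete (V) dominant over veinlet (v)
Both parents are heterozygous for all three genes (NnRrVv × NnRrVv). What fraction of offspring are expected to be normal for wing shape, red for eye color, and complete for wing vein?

Trihybrid cross: NnRrVv × NnRrVv
Each trait segregates independently with a 3:1 phenotypic ratio, so each gene contributes 3/4 (dominant) or 1/4 (recessive).
Target: normal (wing shape), red (eye color), complete (wing vein)
Probability = product of independent per-trait probabilities
= 3/4 × 3/4 × 3/4 = 27/64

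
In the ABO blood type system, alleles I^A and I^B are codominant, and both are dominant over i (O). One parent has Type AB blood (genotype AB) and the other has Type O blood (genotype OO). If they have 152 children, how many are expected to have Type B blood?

Cross: AB × OO
Possible offspring genotypes: 2 AO, 2 BO
Blood type counts: 2 Type A, 2 Type B
Probability of Type B: 2/4 = 1/2
Expected count = 1/2 × 152 = 76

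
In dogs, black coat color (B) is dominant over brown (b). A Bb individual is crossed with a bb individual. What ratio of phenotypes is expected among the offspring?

Punnett square for Bb × bb:
Offspring genotypes: 2 Bb, 2 bb
black: 2, brown: 2
Ratio: 1:1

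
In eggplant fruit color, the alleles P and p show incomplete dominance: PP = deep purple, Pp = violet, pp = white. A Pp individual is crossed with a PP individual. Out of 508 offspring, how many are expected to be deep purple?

Punnett square for Pp × PP:
Offspring genotypes: 2 PP, 2 Pp
Phenotype counts: 2 deep purple, 2 violet
deep purple: 2 out of 4 → fraction 1/2
Expected count = 1/2 × 508 = 254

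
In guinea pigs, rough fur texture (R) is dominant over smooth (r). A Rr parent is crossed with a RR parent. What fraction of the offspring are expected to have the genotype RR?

Punnett square for Rr × RR:
Offspring genotypes: 2 RR, 2 Rr
Total offspring: 4
Count with target: 2
Probability: 2/4 = 1/2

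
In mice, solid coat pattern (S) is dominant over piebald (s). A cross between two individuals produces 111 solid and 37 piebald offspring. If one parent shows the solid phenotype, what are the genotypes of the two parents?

Observed offspring: 111 solid, 37 piebald
The observed ratio simplifies to 3:1. Piebald (ss) offspring appear, so each parent must contribute one s allele. The parent stated to show solid carries S, so it is Ss. The other parent is then either Ss or ss: Ss × ss would give a 1:1 split, whereas Ss × Ss gives 3:1 — matching the data. So both parents are heterozygous (Ss × Ss).
Parent genotypes: Ss × Ss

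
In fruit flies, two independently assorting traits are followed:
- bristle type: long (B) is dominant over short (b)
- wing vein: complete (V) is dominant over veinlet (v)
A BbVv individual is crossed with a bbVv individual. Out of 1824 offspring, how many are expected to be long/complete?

Dihybrid cross BbVv × bbVv — consider each gene separately:
bristle type: Bb × bb → 2 Bb, 2 bb → 2 B_ : 2 bb (out of 4)
wing vein: Vv × Vv → 1 VV, 2 Vv, 1 vv → 3 V_ : 1 vv (out of 4)
Combine (counts out of 4 × 4 = 16): long/complete (B_V_) = 2×3 = 6; long/veinlet (B_vv) = 2×1 = 2; short/complete (bbV_) = 2×3 = 6; short/veinlet (bbvv) = 2×1 = 2
Phenotype counts (out of 16): 6 long/complete, 2 long/veinlet, 6 short/complete, 2 short/veinlet
long/complete: 6 out of 16 → fraction 3/8
Expected count = 3/8 × 1824 = 684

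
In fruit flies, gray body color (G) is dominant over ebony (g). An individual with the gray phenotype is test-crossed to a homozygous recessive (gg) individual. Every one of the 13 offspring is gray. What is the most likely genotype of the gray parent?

Test cross: ? × gg
All offspring are gray.
If the unknown parent were heterozygous (Gg), about half of 13 offspring would be ebony; none are. The unknown parent is most likely homozygous dominant (GG).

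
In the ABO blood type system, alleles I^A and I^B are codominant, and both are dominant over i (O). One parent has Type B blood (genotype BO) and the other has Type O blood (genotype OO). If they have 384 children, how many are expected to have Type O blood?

Cross: BO × OO
Possible offspring genotypes: 2 BO, 2 OO
Blood type counts: 2 Type B, 2 Type O
Probability of Type O: 2/4 = 1/2
Expected count = 1/2 × 384 = 192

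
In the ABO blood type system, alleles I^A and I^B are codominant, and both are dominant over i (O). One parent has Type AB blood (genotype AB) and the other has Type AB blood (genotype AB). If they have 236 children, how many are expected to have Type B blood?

Cross: AB × AB
Possible offspring genotypes: 1 AA, 2 AB, 1 BB
Blood type counts: 1 Type A, 2 Type AB, 1 Type B
Probability of Type B: 1/4
Expected count = 1/4 × 236 = 59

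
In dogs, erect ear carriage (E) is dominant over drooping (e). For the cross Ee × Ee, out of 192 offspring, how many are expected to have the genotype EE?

Punnett square for Ee × Ee:
Offspring genotypes: 1 EE, 2 Ee, 1 ee
Total offspring: 4
Count with target: 1
Probability: 1/4
Expected count = 1/4 × 192 = 48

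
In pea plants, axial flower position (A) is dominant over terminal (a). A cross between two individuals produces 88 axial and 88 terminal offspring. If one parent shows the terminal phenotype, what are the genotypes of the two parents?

Observed offspring: 88 axial, 88 terminal
The observed ratio simplifies to 1:1. One parent shows terminal, so its genotype must be aa. A 1:1 offspring split requires the other parent to be heterozygous (Aa).
Parent genotypes: aa × Aa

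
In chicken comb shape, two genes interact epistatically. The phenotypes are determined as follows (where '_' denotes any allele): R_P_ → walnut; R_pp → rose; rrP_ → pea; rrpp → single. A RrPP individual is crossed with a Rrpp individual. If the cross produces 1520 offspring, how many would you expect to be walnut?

Cross: RrPP × Rrpp — consider each gene separately:
R gene: Rr × Rr → 1 RR, 2 Rr, 1 rr → 3 R_ : 1 rr (out of 4)
P gene: PP × pp → 4 Pp → 4 P_ (out of 4)
Genotype classes (out of 4 × 4 = 16): R_P_ = 3×4 = 12; rrP_ = 1×4 = 4
Apply the phenotype rules: R_P_ (12) → walnut; rrP_ (4) → pea
Phenotype counts (out of 16): 12 walnut, 4 pea
walnut: 12 out of 16 → fraction 3/4
Expected count = 3/4 × 1520 = 1140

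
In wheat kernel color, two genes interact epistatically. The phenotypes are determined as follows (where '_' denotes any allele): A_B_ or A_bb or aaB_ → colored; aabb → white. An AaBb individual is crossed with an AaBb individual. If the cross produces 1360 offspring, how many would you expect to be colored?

Cross: AaBb × AaBb — consider each gene separately:
A gene: Aa × Aa → 1 AA, 2 Aa, 1 aa → 3 A_ : 1 aa (out of 4)
B gene: Bb × Bb → 1 BB, 2 Bb, 1 bb → 3 B_ : 1 bb (out of 4)
Genotype classes (out of 4 × 4 = 16): A_B_ = 3×3 = 9; A_bb = 3×1 = 3; aaB_ = 1×3 = 3; aabb = 1×1 = 1
Apply the phenotype rules: A_B_ (9) + A_bb (3) + aaB_ (3) → colored; aabb (1) → white
Phenotype counts (out of 16): 15 colored, 1 white
colored: 15 out of 16 → fraction 15/16
Expected count = 15/16 × 1360 = 1275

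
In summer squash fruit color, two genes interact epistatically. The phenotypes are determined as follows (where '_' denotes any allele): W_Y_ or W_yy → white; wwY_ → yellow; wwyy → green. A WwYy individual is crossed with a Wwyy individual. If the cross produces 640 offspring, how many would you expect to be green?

Cross: WwYy × Wwyy — consider each gene separately:
W gene: Ww × Ww → 1 WW, 2 Ww, 1 ww → 3 W_ : 1 ww (out of 4)
Y gene: Yy × yy → 2 Yy, 2 yy → 2 Y_ : 2 yy (out of 4)
Genotype classes (out of 4 × 4 = 16): W_Y_ = 3×2 = 6; W_yy = 3×2 = 6; wwY_ = 1×2 = 2; wwyy = 1×2 = 2
Apply the phenotype rules: W_Y_ (6) + W_yy (6) → white; wwY_ (2) → yellow; wwyy (2) → green
Phenotype counts (out of 16): 12 white, 2 yellow, 2 green
green: 2 out of 16 → fraction 1/8
Expected count = 1/8 × 640 = 80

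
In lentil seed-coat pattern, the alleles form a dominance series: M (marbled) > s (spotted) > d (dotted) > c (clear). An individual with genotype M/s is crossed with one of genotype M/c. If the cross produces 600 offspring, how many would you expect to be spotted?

Cross: M/s × M/c
Allele dominance: M > s > d > c
Offspring genotypes: 1 M/M, 1 M/c, 1 M/s, 1 s/c
Phenotype counts: 3 marbled, 1 spotted
spotted: 1 out of 4 → fraction 1/4
Expected count = 1/4 × 600 = 150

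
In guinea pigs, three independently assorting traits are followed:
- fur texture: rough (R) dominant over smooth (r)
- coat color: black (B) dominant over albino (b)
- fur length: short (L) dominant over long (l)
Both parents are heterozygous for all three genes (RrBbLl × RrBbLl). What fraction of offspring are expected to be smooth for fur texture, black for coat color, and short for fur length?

Trihybrid cross: RrBbLl × RrBbLl
Each trait segregates independently with a 3:1 phenotypic ratio, so each gene contributes 3/4 (dominant) or 1/4 (recessive).
Target: smooth (fur texture), black (coat color), short (fur length)
Probability = product of independent per-trait probabilities
= 1/4 × 3/4 × 3/4 = 9/64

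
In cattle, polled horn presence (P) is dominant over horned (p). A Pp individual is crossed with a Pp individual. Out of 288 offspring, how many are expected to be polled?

Punnett square for Pp × Pp:
Offspring genotypes: 1 PP, 2 Pp, 1 pp
polled: 3, horned: 1
polled: 3 out of 4 → fraction 3/4
Expected count = 3/4 × 288 = 216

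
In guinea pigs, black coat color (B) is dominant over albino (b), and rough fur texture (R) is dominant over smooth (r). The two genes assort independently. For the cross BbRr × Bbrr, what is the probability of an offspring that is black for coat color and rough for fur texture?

Dihybrid cross BbRr × Bbrr — consider each gene separately:
coat color: Bb × Bb → 1 BB, 2 Bb, 1 bb → 3 B_ : 1 bb (out of 4)
fur texture: Rr × rr → 2 Rr, 2 rr → 2 R_ : 2 rr (out of 4)
Looking for: black (B_) and rough (R_)
P(black) = 3/4, P(rough) = 2/4
P(both) = 3/4 × 2/4 = 6/16 = 3/8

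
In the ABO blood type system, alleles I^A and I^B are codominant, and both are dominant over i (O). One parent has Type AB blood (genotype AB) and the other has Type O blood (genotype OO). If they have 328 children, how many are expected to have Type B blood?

Cross: AB × OO
Possible offspring genotypes: 2 AO, 2 BO
Blood type counts: 2 Type A, 2 Type B
Probability of Type B: 2/4 = 1/2
Expected count = 1/2 × 328 = 164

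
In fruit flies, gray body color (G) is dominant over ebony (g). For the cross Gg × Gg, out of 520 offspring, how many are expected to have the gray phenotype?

Punnett square for Gg × Gg:
Offspring genotypes: 1 GG, 2 Gg, 1 gg
Total offspring: 4
Count with target: 3
Probability: 3/4
Expected count = 3/4 × 520 = 390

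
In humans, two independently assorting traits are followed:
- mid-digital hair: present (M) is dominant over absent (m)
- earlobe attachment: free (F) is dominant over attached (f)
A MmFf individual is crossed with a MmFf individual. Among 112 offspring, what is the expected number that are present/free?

Dihybrid cross MmFf × MmFf — consider each gene separately:
mid-digital hair: Mm × Mm → 1 MM, 2 Mm, 1 mm → 3 M_ : 1 mm (out of 4)
earlobe attachment: Ff × Ff → 1 FF, 2 Ff, 1 ff → 3 F_ : 1 ff (out of 4)
Combine (counts out of 4 × 4 = 16): present/free (M_F_) = 3×3 = 9; present/attached (M_ff) = 3×1 = 3; absent/free (mmF_) = 1×3 = 3; absent/attached (mmff) = 1×1 = 1
Phenotype counts (out of 16): 9 present/free, 3 present/attached, 3 absent/free, 1 absent/attached
present/free: 9 out of 16 → fraction 9/16
Expected count = 9/16 × 112 = 63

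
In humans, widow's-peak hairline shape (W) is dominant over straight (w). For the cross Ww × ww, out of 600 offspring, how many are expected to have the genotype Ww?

Punnett square for Ww × ww:
Offspring genotypes: 2 Ww, 2 ww
Total offspring: 4
Count with target: 2
Probability: 2/4 = 1/2
Expected count = 1/2 × 600 = 300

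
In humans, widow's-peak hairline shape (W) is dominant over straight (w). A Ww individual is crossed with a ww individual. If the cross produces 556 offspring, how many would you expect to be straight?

Punnett square for Ww × ww:
Offspring genotypes: 2 Ww, 2 ww
widow's-peak: 2, straight: 2
straight: 2 out of 4 → fraction 1/2
Expected count = 1/2 × 556 = 278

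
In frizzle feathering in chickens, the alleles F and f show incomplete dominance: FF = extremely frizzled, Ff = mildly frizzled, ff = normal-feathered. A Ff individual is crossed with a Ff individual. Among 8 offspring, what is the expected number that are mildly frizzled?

Punnett square for Ff × Ff:
Offspring genotypes: 1 FF, 2 Ff, 1 ff
Phenotype counts: 1 extremely frizzled, 2 mildly frizzled, 1 normal-feathered
mildly frizzled: 2 out of 4 → fraction 1/2
Expected count = 1/2 × 8 = 4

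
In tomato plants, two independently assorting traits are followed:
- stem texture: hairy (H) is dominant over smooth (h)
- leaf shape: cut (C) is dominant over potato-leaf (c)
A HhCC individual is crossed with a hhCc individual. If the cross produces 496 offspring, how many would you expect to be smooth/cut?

Dihybrid cross HhCC × hhCc — consider each gene separately:
stem texture: Hh × hh → 2 Hh, 2 hh → 2 H_ : 2 hh (out of 4)
leaf shape: CC × Cc → 2 CC, 2 Cc → 4 C_ (out of 4)
Combine (counts out of 4 × 4 = 16): hairy/cut (H_C_) = 2×4 = 8; smooth/cut (hhC_) = 2×4 = 8
Phenotype counts (out of 16): 8 hairy/cut, 8 smooth/cut
smooth/cut: 8 out of 16 → fraction 1/2
Expected count = 1/2 × 496 = 248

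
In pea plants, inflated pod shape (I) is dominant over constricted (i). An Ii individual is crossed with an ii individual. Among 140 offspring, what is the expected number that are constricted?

Punnett square for Ii × ii:
Offspring genotypes: 2 Ii, 2 ii
inflated: 2, constricted: 2
constricted: 2 out of 4 → fraction 1/2
Expected count = 1/2 × 140 = 70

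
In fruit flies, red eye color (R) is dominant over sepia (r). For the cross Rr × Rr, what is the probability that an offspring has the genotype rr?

Punnett square for Rr × Rr:
Offspring genotypes: 1 RR, 2 Rr, 1 rr
Total offspring: 4
Count with target: 1
Probability: 1/4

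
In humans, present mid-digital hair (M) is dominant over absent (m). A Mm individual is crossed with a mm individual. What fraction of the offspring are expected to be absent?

Punnett square for Mm × mm:
Offspring genotypes: 2 Mm, 2 mm
present: 2, absent: 2
absent: 2 out of 4
Probability: 2/4 = 1/2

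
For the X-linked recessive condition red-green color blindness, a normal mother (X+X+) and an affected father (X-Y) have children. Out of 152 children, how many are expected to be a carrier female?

Cross: X+X+ × X-Y
Offspring: 2 X+X-, 2 X+Y
Probability of a carrier female: 2/4 = 1/2
Expected count = 1/2 × 152 = 76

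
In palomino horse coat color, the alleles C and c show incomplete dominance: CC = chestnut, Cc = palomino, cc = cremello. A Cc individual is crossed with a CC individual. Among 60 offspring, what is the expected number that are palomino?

Punnett square for Cc × CC:
Offspring genotypes: 2 CC, 2 Cc
Phenotype counts: 2 chestnut, 2 palomino
palomino: 2 out of 4 → fraction 1/2
Expected count = 1/2 × 60 = 30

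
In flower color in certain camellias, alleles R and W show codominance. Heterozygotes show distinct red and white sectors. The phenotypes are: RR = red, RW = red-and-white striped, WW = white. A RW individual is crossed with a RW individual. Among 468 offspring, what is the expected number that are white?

Punnett square for RW × RW:
Offspring genotypes: 1 RR, 2 RW, 1 WW
Phenotype counts: 1 red, 2 red-and-white striped, 1 white
white: 1 out of 4 → fraction 1/4
Expected count = 1/4 × 468 = 117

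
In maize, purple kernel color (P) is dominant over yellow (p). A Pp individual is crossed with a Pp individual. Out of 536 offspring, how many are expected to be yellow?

Punnett square for Pp × Pp:
Offspring genotypes: 1 PP, 2 Pp, 1 pp
purple: 3, yellow: 1
yellow: 1 out of 4 → fraction 1/4
Expected count = 1/4 × 536 = 134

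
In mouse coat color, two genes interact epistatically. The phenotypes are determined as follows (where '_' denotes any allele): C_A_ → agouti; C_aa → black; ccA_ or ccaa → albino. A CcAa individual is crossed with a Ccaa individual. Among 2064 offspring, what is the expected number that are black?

Cross: CcAa × Ccaa — consider each gene separately:
C gene: Cc × Cc → 1 CC, 2 Cc, 1 cc → 3 C_ : 1 cc (out of 4)
A gene: Aa × aa → 2 Aa, 2 aa → 2 A_ : 2 aa (out of 4)
Genotype classes (out of 4 × 4 = 16): C_A_ = 3×2 = 6; C_aa = 3×2 = 6; ccA_ = 1×2 = 2; ccaa = 1×2 = 2
Apply the phenotype rules: C_A_ (6) → agouti; C_aa (6) → black; ccA_ (2) + ccaa (2) → albino
Phenotype counts (out of 16): 6 agouti, 6 black, 4 albino
black: 6 out of 16 → fraction 3/8
Expected count = 3/8 × 2064 = 774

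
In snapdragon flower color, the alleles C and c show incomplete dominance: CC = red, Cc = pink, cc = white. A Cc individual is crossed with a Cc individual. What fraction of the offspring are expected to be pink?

Punnett square for Cc × Cc:
Offspring genotypes: 1 CC, 2 Cc, 1 cc
Phenotype counts: 1 red, 2 pink, 1 white
pink: 2 out of 4
Probability: 2/4 = 1/2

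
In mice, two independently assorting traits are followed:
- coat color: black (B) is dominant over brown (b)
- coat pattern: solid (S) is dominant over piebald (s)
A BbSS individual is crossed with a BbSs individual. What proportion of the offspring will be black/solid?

Dihybrid cross BbSS × BbSs — consider each gene separately:
coat color: Bb × Bb → 1 BB, 2 Bb, 1 bb → 3 B_ : 1 bb (out of 4)
coat pattern: SS × Ss → 2 SS, 2 Ss → 4 S_ (out of 4)
Combine (counts out of 4 × 4 = 16): black/solid (B_S_) = 3×4 = 12; brown/solid (bbS_) = 1×4 = 4
Phenotype counts (out of 16): 12 black/solid, 4 brown/solid
black/solid: 12 out of 16
Probability: 12/16 = 3/4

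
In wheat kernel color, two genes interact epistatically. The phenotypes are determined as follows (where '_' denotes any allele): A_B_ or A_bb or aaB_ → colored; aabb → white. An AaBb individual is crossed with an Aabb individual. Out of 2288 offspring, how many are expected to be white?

Cross: AaBb × Aabb — consider each gene separately:
A gene: Aa × Aa → 1 AA, 2 Aa, 1 aa → 3 A_ : 1 aa (out of 4)
B gene: Bb × bb → 2 Bb, 2 bb → 2 B_ : 2 bb (out of 4)
Genotype classes (out of 4 × 4 = 16): A_B_ = 3×2 = 6; A_bb = 3×2 = 6; aaB_ = 1×2 = 2; aabb = 1×2 = 2
Apply the phenotype rules: A_B_ (6) + A_bb (6) + aaB_ (2) → colored; aabb (2) → white
Phenotype counts (out of 16): 14 colored, 2 white
white: 2 out of 16 → fraction 1/8
Expected count = 1/8 × 2288 = 286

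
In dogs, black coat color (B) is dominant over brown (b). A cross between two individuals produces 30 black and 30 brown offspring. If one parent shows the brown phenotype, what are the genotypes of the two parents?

Observed offspring: 30 black, 30 brown
The observed ratio simplifies to 1:1. One parent shows brown, so its genotype must be bb. A 1:1 offspring split requires the other parent to be heterozygous (Bb).
Parent genotypes: bb × Bb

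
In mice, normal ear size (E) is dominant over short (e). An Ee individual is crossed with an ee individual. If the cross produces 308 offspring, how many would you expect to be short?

Punnett square for Ee × ee:
Offspring genotypes: 2 Ee, 2 ee
normal: 2, short: 2
short: 2 out of 4 → fraction 1/2
Expected count = 1/2 × 308 = 154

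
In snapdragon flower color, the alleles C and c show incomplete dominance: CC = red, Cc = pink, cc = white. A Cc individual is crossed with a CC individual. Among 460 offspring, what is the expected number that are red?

Punnett square for Cc × CC:
Offspring genotypes: 2 CC, 2 Cc
Phenotype counts: 2 red, 2 pink
red: 2 out of 4 → fraction 1/2
Expected count = 1/2 × 460 = 230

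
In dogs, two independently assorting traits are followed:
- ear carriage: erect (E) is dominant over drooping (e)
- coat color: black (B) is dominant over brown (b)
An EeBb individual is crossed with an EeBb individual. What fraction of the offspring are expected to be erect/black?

Dihybrid cross EeBb × EeBb — consider each gene separately:
ear carriage: Ee × Ee → 1 EE, 2 Ee, 1 ee → 3 E_ : 1 ee (out of 4)
coat color: Bb × Bb → 1 BB, 2 Bb, 1 bb → 3 B_ : 1 bb (out of 4)
Combine (counts out of 4 × 4 = 16): erect/black (E_B_) = 3×3 = 9; erect/brown (E_bb) = 3×1 = 3; drooping/black (eeB_) = 1×3 = 3; drooping/brown (eebb) = 1×1 = 1
Phenotype counts (out of 16): 9 erect/black, 3 erect/brown, 3 drooping/black, 1 drooping/brown
erect/black: 9 out of 16
Probability: 9/16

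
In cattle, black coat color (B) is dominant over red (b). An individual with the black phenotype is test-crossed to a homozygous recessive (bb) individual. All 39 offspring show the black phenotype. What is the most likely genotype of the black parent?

Test cross: ? × bb
All offspring are black.
If the unknown parent were heterozygous (Bb), about half of 39 offspring would be red; none are. The unknown parent is most likely homozygous dominant (BB).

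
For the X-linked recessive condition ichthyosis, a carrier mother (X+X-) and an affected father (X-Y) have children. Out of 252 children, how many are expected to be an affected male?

Cross: X+X- × X-Y
Offspring: 1 X+X-, 1 X+Y, 1 X-X-, 1 X-Y
Probability of an affected male: 1/4
Expected count = 1/4 × 252 = 63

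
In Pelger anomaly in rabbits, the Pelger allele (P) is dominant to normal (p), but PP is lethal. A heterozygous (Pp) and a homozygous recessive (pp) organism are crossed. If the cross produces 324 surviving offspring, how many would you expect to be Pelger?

Cross: Pp × pp
Punnett square offspring (before lethality): 2 Pp, 2 pp
No PP offspring are produced in this cross.
Pelger: 2 out of 4 → fraction 1/2
Expected count = 1/2 × 324 = 162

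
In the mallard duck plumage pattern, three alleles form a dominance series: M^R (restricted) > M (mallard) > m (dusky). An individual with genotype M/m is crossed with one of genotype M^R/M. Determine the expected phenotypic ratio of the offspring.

Cross: M/m × M^R/M
Allele dominance: M^R > M > m
Offspring genotypes: 1 M^R/M, 1 M/M, 1 M^R/m, 1 M/m
Phenotype counts: 2 restricted, 2 mallard
Ratio: 1 restricted : 1 mallard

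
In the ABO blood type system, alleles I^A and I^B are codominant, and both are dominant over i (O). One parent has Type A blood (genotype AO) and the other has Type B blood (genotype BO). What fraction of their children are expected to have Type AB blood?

Cross: AO × BO
Possible offspring genotypes: 1 AB, 1 AO, 1 BO, 1 OO
Blood type counts: 1 Type AB, 1 Type A, 1 Type B, 1 Type O
Probability of Type AB: 1/4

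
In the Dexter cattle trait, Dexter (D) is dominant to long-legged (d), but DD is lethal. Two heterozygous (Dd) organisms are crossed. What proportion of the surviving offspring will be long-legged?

Cross: Dd × Dd
Punnett square offspring (before lethality): 1 DD, 2 Dd, 1 dd
The DD genotype is lethal (embryos die); surviving offspring: 2 Dd, 1 dd
long-legged: 1 out of 3
Probability: 1/3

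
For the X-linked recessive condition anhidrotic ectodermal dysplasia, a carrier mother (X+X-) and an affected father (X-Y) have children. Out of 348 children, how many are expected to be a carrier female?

Cross: X+X- × X-Y
Offspring: 1 X+X-, 1 X+Y, 1 X-X-, 1 X-Y
Probability of a carrier female: 1/4
Expected count = 1/4 × 348 = 87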